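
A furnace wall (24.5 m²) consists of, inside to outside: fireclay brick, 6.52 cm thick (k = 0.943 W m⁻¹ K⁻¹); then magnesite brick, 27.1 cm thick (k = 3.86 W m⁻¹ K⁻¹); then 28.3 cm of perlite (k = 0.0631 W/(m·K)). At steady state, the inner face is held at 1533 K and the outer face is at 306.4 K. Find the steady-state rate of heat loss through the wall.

Treat each layer as a resistance in series:
  R_fireclay brick = L/(kA) = 0.0652/(0.943·24.5) = 0.002822 K/W
  R_magnesite brick = L/(kA) = 0.271/(3.86·24.5) = 0.002866 K/W
  R_perlite = L/(kA) = 0.283/(0.0631·24.5) = 0.1831 K/W
ΣR = 0.002822 + 0.002866 + 0.1831 = 0.1888 K/W
Q = ΔT/ΣR = (1533 K − 306.4 K)/0.1888 = 6500 W

Q = 6.50 kW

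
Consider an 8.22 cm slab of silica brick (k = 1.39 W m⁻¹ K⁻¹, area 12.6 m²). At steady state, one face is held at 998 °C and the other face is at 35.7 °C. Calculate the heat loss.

Q = 205 kW

Q = kA·ΔT/L = 1.39 × 12.6 × |998 °C − 35.7 °C| / 0.0822 = 2.05×10^5 W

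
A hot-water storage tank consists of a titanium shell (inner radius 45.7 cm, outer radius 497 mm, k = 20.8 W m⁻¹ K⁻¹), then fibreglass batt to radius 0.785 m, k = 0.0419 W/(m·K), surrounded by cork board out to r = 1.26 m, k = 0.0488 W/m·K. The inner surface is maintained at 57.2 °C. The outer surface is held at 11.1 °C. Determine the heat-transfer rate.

Q = 21.1 W

Treat each layer as a resistance in series:
  R_titanium = (1/0.457 − 1/0.497)/(4πk) = 0.1761/(4π·20.8) = 6.738×10^-4 K/W
  R_fibreglass batt = (1/0.497 − 1/0.785)/(4πk) = 0.7382/(4π·0.0419) = 1.402 K/W
  R_cork board = (1/0.785 − 1/1.26)/(4πk) = 0.4802/(4π·0.0488) = 0.7831 K/W
ΣR = 6.738×10^-4 + 1.402 + 0.7831 = 2.186 K/W
Q = ΔT/ΣR = (57.2 °C − 11.1 °C)/2.186 = 21.1 W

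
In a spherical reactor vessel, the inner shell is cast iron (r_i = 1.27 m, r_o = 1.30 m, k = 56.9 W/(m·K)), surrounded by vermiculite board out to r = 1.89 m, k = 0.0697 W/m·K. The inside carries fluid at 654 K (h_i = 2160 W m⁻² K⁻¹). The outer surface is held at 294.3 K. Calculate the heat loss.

Q = 1310 W

Resistance network (inner→outer):
  R_conv,in = 1/(4πr²h) = 1/(4π·1.27²·2160) = 2.284×10^-5 K/W
  R_cast iron = (1/1.27 − 1/1.30)/(4πk) = 0.01817/(4π·56.9) = 2.541×10^-5 K/W
  R_vermiculite board = (1/1.30 − 1/1.89)/(4πk) = 0.2401/(4π·0.0697) = 0.2742 K/W
ΣR = 2.284×10^-5 + 2.541×10^-5 + 0.2742 = 0.2742 K/W
Q = ΔT/ΣR = (654 K − 294.3 K)/0.2742 = 1310 W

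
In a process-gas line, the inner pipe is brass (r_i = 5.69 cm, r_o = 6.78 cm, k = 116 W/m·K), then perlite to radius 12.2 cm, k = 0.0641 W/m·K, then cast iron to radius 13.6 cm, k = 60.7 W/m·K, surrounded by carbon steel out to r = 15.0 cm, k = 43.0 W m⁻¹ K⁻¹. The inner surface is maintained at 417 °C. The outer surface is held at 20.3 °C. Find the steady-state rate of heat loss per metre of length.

Resistance network (inner→outer):
  R'_brass = ln(0.0678/0.0569)/(2πk) = 0.1753/(2π·116) = 2.405×10^-4 m·K/W
  R'_perlite = ln(0.122/0.0678)/(2πk) = 0.5875/(2π·0.0641) = 1.459 m·K/W
  R'_cast iron = ln(0.136/0.122)/(2πk) = 0.1086/(2π·60.7) = 2.848×10^-4 m·K/W
  R'_carbon steel = ln(0.150/0.136)/(2πk) = 0.09798/(2π·43.0) = 3.627×10^-4 m·K/W
ΣR = 2.405×10^-4 + 1.459 + 2.848×10^-4 + 3.627×10^-4 = 1.460 m·K/W
Q' = ΔT/ΣR = (417 °C − 20.3 °C)/1.460 = 272 W/m

Q' = 272 W/m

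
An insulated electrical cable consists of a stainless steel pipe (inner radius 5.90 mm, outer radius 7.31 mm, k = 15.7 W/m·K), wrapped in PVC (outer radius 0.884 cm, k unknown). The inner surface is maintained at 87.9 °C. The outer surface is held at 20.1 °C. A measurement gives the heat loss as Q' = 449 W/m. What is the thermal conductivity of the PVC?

k = 0.203 W/m·K

ΣR = ΔT/Q' = |87.9 − 20.1|/449 = 0.1510 m·K/W
Known resistances:
  R'_stainless steel = ln(0.00731/0.00590)/(2πk) = 0.2143/(2π·15.7) = 0.002172 m·K/W
R_PVC = ΣR − ΣR_known = 0.1510 − 0.002172 = 0.1488 m·K/W
ln(r₂/r₁)/(2πk) = 0.1488 ⇒ k = 0.1900/(2π·0.1488) = 0.203 W/m·K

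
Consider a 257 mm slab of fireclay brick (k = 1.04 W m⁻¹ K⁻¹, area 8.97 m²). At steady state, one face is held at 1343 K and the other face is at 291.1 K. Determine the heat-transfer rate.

Q = kA·ΔT/L = 1.04 × 8.97 × |1343 K − 291.1 K| / 0.257 = 38200 W

Q = 38.2 kW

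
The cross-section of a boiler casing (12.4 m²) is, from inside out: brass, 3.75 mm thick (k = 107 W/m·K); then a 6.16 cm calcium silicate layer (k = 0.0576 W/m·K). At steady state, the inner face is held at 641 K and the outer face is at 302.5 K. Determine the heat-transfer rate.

Series thermal resistances, inner to outer:
  R_brass = L/(kA) = 0.00375/(107·12.4) = 2.826×10^-6 K/W
  R_calcium silicate = L/(kA) = 0.0616/(0.0576·12.4) = 0.08625 K/W
ΣR = 2.826×10^-6 + 0.08625 = 0.08625 K/W
Q = ΔT/ΣR = (641 K − 302.5 K)/0.08625 = 3920 W

Q = 3.92 kW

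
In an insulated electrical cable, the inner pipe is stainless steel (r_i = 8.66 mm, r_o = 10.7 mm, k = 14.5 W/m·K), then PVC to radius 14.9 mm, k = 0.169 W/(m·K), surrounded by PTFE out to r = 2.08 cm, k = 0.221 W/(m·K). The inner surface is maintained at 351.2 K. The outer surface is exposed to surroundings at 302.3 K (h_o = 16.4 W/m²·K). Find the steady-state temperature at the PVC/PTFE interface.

T = 336.2 K

Treat each layer as a resistance in series:
  R'_stainless steel = ln(0.0107/0.00866)/(2πk) = 0.2115/(2π·14.5) = 0.002322 m·K/W
  R'_PVC = ln(0.0149/0.0107)/(2πk) = 0.3311/(2π·0.169) = 0.3118 m·K/W
  R'_PTFE = ln(0.0208/0.0149)/(2πk) = 0.3336/(2π·0.221) = 0.2402 m·K/W
  R'_conv,out = 1/(2πr h) = 1/(2π·0.0208·16.4) = 0.4666 m·K/W
ΣR = 0.002322 + 0.3118 + 0.2402 + 0.4666 = 1.021 m·K/W
Q' = ΔT/ΣR = (351.2 K − 302.3 K)/1.021 = 47.89 W/m
From the inner boundary to the PVC/PTFE interface, ΣR_partial = 0.3141 m·K/W.
T_interface = T_in − Q'·ΣR_partial = 351.2 K − (47.89)(0.3141) = 336.2 K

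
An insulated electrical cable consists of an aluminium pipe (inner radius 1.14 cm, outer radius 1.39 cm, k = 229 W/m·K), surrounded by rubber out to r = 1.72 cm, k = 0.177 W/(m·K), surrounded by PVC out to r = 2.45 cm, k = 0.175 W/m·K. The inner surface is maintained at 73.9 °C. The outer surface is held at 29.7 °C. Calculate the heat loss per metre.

Series thermal resistances, inner to outer:
  R'_aluminium = ln(0.0139/0.0114)/(2πk) = 0.1983/(2π·229) = 1.378×10^-4 m·K/W
  R'_rubber = ln(0.0172/0.0139)/(2πk) = 0.2130/(2π·0.177) = 0.1915 m·K/W
  R'_PVC = ln(0.0245/0.0172)/(2πk) = 0.3538/(2π·0.175) = 0.3217 m·K/W
ΣR = 1.378×10^-4 + 0.1915 + 0.3217 = 0.5133 m·K/W
Q' = ΔT/ΣR = (73.9 °C − 29.7 °C)/0.5133 = 86.1 W/m

Q' = 86.1 W/m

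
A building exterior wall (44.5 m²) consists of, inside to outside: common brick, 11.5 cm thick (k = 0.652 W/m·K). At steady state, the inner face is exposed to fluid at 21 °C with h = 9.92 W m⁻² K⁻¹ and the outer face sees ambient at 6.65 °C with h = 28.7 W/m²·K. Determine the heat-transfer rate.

Q = 2050 W

Series thermal resistances, inner to outer:
  R_conv,in = 1/(hA) = 1/(9.92·44.5) = 0.002265 K/W
  R_common brick = L/(kA) = 0.115/(0.652·44.5) = 0.003964 K/W
  R_conv,out = 1/(hA) = 1/(28.7·44.5) = 7.830×10^-4 K/W
ΣR = 0.002265 + 0.003964 + 7.830×10^-4 = 0.007012 K/W
Q = ΔT/ΣR = (21 °C − 6.65 °C)/0.007012 = 2050 W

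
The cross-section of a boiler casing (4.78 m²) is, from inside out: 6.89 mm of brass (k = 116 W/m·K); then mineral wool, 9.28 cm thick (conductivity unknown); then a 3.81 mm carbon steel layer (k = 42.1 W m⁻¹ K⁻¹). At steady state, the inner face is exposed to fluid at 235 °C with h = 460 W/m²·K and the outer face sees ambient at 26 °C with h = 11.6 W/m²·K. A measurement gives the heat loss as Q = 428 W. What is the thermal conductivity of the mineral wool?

k = 0.0413 W/m·K

ΣR = ΔT/Q = |235 − 26|/428 = 0.4883 K/W
Known resistances:
  R_conv,in = 1/(hA) = 1/(460·4.78) = 4.548×10^-4 K/W
  R_brass = L/(kA) = 0.00689/(116·4.78) = 1.243×10^-5 K/W
  R_carbon steel = L/(kA) = 0.00381/(42.1·4.78) = 1.893×10^-5 K/W
  R_conv,out = 1/(hA) = 1/(11.6·4.78) = 0.01803 K/W
R_mineral wool = ΣR − ΣR_known = 0.4883 − 0.01852 = 0.4698 K/W
L/(kA) = 0.4698 ⇒ k = 0.0928/(0.4698·4.78) = 0.0413 W/m·K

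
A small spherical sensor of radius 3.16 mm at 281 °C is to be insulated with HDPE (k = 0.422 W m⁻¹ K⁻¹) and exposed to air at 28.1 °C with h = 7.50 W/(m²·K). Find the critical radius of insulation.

r_cr = 11.3 cm

For a sphere, r_cr = 2k_ins/h = 2·0.422/7.50 = 0.113 m = 11.3 cm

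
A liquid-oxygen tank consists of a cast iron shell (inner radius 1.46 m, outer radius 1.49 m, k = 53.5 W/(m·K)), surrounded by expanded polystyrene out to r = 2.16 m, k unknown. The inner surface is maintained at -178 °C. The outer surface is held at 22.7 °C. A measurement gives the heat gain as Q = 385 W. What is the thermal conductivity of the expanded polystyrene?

k = 0.0318 W/m·K

ΣR = ΔT/Q = |-178 − 22.7|/385 = 0.5213 K/W
Known resistances:
  R_cast iron = (1/1.46 − 1/1.49)/(4πk) = 0.01379/(4π·53.5) = 2.051×10^-5 K/W
R_expanded polystyrene = ΣR − ΣR_known = 0.5213 − 2.051×10^-5 = 0.5213 K/W
(1/r₁−1/r₂)/(4πk) = 0.5213 ⇒ k = 0.2082/(4π·0.5213) = 0.0318 W/m·K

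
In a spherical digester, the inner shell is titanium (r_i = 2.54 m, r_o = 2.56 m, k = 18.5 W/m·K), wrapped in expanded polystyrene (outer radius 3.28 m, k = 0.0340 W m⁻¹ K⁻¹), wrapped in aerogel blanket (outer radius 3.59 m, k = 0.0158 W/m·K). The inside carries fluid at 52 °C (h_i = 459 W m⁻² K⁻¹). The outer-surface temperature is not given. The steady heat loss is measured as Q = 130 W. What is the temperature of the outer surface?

Series resistances:
  R_conv,in = 1/(4πr²h) = 1/(4π·2.54²·459) = 2.687×10^-5 K/W
  R_titanium = (1/2.54 − 1/2.56)/(4πk) = 0.003076/(4π·18.5) = 1.323×10^-5 K/W
  R_expanded polystyrene = (1/2.56 − 1/3.28)/(4πk) = 0.08575/(4π·0.0340) = 0.2007 K/W
  R_aerogel blanket = (1/3.28 − 1/3.59)/(4πk) = 0.02633/(4π·0.0158) = 0.1326 K/W
ΣR = 0.3333 K/W
ΔT = Q·ΣR = 130 × 0.3333 = 43.33 K
Heat flows outward, so T_out = T_in − ΔT = 52 − 43.33 = 8.67 °C

T_out = 8.67 °C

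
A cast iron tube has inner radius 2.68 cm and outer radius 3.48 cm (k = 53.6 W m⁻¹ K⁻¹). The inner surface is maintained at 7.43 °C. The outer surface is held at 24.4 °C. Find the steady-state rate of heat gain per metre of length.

Q' = 21.9 kW/m

Q' = 2πk·ΔT/ln(r₂/r₁) = 2π × 53.6 × 16.97 / ln(0.0348/0.0268) = 21900 W/m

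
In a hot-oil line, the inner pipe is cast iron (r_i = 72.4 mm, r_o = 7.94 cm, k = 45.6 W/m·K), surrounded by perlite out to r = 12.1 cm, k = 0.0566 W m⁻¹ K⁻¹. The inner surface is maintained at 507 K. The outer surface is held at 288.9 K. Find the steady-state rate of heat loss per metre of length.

Q' = 184 W/m

Treat each layer as a resistance in series:
  R'_cast iron = ln(0.0794/0.0724)/(2πk) = 0.09229/(2π·45.6) = 3.221×10^-4 m·K/W
  R'_perlite = ln(0.121/0.0794)/(2πk) = 0.4213/(2π·0.0566) = 1.185 m·K/W
ΣR = 3.221×10^-4 + 1.185 = 1.185 m·K/W
Q' = ΔT/ΣR = (507 K − 288.9 K)/1.185 = 184 W/m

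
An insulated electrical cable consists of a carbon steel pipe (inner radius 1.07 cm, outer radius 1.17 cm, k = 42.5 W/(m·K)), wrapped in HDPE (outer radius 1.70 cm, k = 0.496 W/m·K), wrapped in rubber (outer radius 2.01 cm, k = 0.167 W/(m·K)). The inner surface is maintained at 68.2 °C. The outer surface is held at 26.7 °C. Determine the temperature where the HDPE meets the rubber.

Treat each layer as a resistance in series:
  R'_carbon steel = ln(0.0117/0.0107)/(2πk) = 0.08935/(2π·42.5) = 3.346×10^-4 m·K/W
  R'_HDPE = ln(0.0170/0.0117)/(2πk) = 0.3736/(2π·0.496) = 0.1199 m·K/W
  R'_rubber = ln(0.0201/0.0170)/(2πk) = 0.1675/(2π·0.167) = 0.1596 m·K/W
ΣR = 3.346×10^-4 + 0.1199 + 0.1596 = 0.2798 m·K/W
Q' = ΔT/ΣR = (68.2 °C − 26.7 °C)/0.2798 = 148.3 W/m
From the inner boundary to the HDPE/rubber interface, ΣR_partial = 0.1202 m·K/W.
T_interface = T_in − Q'·ΣR_partial = 68.2 °C − (148.3)(0.1202) = 50.4 °C

T = 50.4 °C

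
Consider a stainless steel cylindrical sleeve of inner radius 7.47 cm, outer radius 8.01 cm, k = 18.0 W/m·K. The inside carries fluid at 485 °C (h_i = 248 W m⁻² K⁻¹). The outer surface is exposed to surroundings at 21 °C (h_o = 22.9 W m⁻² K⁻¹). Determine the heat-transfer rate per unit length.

Q' = 4.83 kW/m

Series thermal resistances, inner to outer:
  R'_conv,in = 1/(2πr h) = 1/(2π·0.0747·248) = 0.008591 m·K/W
  R'_stainless steel = ln(0.0801/0.0747)/(2πk) = 0.06980/(2π·18.0) = 6.171×10^-4 m·K/W
  R'_conv,out = 1/(2πr h) = 1/(2π·0.0801·22.9) = 0.08677 m·K/W
ΣR = 0.008591 + 6.171×10^-4 + 0.08677 = 0.09598 m·K/W
Q' = ΔT/ΣR = (485 °C − 21 °C)/0.09598 = 4830 W/m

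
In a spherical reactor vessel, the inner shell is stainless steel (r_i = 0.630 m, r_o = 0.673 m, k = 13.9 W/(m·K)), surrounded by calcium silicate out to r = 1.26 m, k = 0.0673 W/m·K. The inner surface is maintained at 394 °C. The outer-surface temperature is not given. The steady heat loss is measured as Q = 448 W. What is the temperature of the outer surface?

Series resistances:
  R_stainless steel = (1/0.630 − 1/0.673)/(4πk) = 0.1014/(4π·13.9) = 5.806×10^-4 K/W
  R_calcium silicate = (1/0.673 − 1/1.26)/(4πk) = 0.6922/(4π·0.0673) = 0.8185 K/W
ΣR = 0.8191 K/W
ΔT = Q·ΣR = 448 × 0.8191 = 367.0 K
Heat flows outward, so T_out = T_in − ΔT = 394 − 367.0 = 27.0 °C

T_out = 27.0 °C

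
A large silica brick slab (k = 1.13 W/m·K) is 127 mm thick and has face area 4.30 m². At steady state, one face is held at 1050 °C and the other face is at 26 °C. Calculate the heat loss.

Q = 39.2 kW

Q = kA·ΔT/L = 1.13 × 4.30 × |1050 °C − 26 °C| / 0.127 = 39200 W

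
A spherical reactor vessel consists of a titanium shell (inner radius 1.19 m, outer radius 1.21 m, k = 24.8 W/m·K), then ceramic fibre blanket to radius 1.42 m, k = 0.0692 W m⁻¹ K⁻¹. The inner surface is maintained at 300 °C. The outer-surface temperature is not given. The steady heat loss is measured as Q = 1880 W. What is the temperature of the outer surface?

T_out = 35.7 °C

Sum the resistances:
  R_titanium = (1/1.19 − 1/1.21)/(4πk) = 0.01389/(4π·24.8) = 4.457×10^-5 K/W
  R_ceramic fibre blanket = (1/1.21 − 1/1.42)/(4πk) = 0.1222/(4π·0.0692) = 0.1405 K/W
ΣR = 0.1406 K/W
ΔT = Q·ΣR = 1880 × 0.1406 = 264.3 K
Heat flows outward, so T_out = T_in − ΔT = 300 − 264.3 = 35.7 °C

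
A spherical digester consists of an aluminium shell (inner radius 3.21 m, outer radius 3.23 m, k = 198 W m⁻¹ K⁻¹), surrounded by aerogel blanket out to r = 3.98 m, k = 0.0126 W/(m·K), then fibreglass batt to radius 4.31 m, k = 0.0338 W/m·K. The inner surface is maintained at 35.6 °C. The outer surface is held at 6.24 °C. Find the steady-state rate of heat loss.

Treat each layer as a resistance in series:
  R_aluminium = (1/3.21 − 1/3.23)/(4πk) = 0.001929/(4π·198) = 7.753×10^-7 K/W
  R_aerogel blanket = (1/3.23 − 1/3.98)/(4πk) = 0.05834/(4π·0.0126) = 0.3685 K/W
  R_fibreglass batt = (1/3.98 − 1/4.31)/(4πk) = 0.01924/(4π·0.0338) = 0.04529 K/W
ΣR = 7.753×10^-7 + 0.3685 + 0.04529 = 0.4138 K/W
Q = ΔT/ΣR = (35.6 °C − 6.24 °C)/0.4138 = 71.0 W

Q = 71.0 W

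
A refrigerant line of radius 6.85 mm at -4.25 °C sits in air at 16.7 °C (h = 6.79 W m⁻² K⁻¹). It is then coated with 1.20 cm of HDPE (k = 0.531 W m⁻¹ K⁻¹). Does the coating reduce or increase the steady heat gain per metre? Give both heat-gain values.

increases: 6.12 → 13.5 W/m

Critical radius for a cylinder: r_cr = k/h = 0.0782 m = 7.82 cm.
Outer radius after coating: r₂ = 0.00685 + 0.0120 = 0.01885 m.
Since r₁ < r_cr and r₂ ≤ r_cr, the coating moves toward the maximum at r_cr — heat gain rises.
Bare: R = 1/(2πr₁h) = 3.422 m·K/W; Q = 20.95/3.422 = 6.12 W/m.
Coated: R = R_cond + R_conv = 1.547 m·K/W; Q = 20.95/1.547 = 13.5 W/m.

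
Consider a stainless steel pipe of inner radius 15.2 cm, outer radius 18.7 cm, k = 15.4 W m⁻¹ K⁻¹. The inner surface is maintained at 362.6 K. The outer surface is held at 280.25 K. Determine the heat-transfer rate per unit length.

Q' = 2πk·ΔT/ln(r₂/r₁) = 2π × 15.4 × 82.35 / ln(0.187/0.152) = 38500 W/m

Q' = 38.5 kW/m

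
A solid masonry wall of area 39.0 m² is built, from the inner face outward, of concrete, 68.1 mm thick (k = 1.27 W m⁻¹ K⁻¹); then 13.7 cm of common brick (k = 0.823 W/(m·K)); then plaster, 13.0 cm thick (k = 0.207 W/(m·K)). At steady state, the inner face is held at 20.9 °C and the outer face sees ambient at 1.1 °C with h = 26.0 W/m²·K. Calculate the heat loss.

Treat each layer as a resistance in series:
  R_concrete = L/(kA) = 0.0681/(1.27·39.0) = 0.001375 K/W
  R_common brick = L/(kA) = 0.137/(0.823·39.0) = 0.004268 K/W
  R_plaster = L/(kA) = 0.130/(0.207·39.0) = 0.01610 K/W
  R_conv,out = 1/(hA) = 1/(26.0·39.0) = 9.862×10^-4 K/W
ΣR = 0.001375 + 0.004268 + 0.01610 + 9.862×10^-4 = 0.02273 K/W
Q = ΔT/ΣR = (20.9 °C − 1.1 °C)/0.02273 = 871 W

Q = 871 W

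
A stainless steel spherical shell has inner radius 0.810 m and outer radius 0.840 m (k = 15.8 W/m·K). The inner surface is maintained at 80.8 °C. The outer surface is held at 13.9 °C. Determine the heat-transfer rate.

Q = 4πk·ΔT/(1/r₁ − 1/r₂) = 4π × 15.8 × 66.9 / (1/0.810 − 1/0.840) = 3.01×10^5 W

Q = 3.01×10^5 W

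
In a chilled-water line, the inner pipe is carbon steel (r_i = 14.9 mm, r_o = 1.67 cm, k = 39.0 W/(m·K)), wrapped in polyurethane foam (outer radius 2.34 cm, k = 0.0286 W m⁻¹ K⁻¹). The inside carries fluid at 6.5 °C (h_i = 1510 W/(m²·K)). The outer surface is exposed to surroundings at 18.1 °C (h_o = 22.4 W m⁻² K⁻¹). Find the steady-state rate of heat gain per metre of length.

Q' = 5.30 W/m

Resistance network (inner→outer):
  R'_conv,in = 1/(2πr h) = 1/(2π·0.0149·1510) = 0.007074 m·K/W
  R'_carbon steel = ln(0.0167/0.0149)/(2πk) = 0.1140/(2π·39.0) = 4.654×10^-4 m·K/W
  R'_polyurethane foam = ln(0.0234/0.0167)/(2πk) = 0.3373/(2π·0.0286) = 1.877 m·K/W
  R'_conv,out = 1/(2πr h) = 1/(2π·0.0234·22.4) = 0.3036 m·K/W
ΣR = 0.007074 + 4.654×10^-4 + 1.877 + 0.3036 = 2.188 m·K/W
Q' = ΔT/ΣR = (6.5 °C − 18.1 °C)/2.188 = -5.30 W/m
(Negative Q' ⇒ heat flows inward; heat gain = 5.30 W/m.)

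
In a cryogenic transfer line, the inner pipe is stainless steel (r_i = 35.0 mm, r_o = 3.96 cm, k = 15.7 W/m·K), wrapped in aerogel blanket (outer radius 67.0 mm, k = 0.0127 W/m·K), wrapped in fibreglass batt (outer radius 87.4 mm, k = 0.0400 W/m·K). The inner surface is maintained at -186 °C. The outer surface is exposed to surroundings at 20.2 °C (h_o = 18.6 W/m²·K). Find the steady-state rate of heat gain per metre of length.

Q' = 26.6 W/m

Resistance network (inner→outer):
  R'_stainless steel = ln(0.0396/0.0350)/(2πk) = 0.1235/(2π·15.7) = 0.001252 m·K/W
  R'_aerogel blanket = ln(0.0670/0.0396)/(2πk) = 0.5259/(2π·0.0127) = 6.590 m·K/W
  R'_fibreglass batt = ln(0.0874/0.0670)/(2πk) = 0.2658/(2π·0.0400) = 1.058 m·K/W
  R'_conv,out = 1/(2πr h) = 1/(2π·0.0874·18.6) = 0.09790 m·K/W
ΣR = 0.001252 + 6.590 + 1.058 + 0.09790 = 7.747 m·K/W
Q' = ΔT/ΣR = (-186 °C − 20.2 °C)/7.747 = -26.6 W/m
(Negative Q' ⇒ heat flows inward; heat gain = 26.6 W/m.)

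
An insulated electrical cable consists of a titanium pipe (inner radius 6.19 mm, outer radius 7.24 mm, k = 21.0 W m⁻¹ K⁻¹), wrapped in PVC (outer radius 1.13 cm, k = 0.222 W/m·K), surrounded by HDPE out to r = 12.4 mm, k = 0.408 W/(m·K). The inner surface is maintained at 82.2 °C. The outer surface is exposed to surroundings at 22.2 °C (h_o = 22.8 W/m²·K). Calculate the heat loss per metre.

Q' = 65.3 W/m

Resistance network (inner→outer):
  R'_titanium = ln(0.00724/0.00619)/(2πk) = 0.1567/(2π·21.0) = 0.001187 m·K/W
  R'_PVC = ln(0.0113/0.00724)/(2πk) = 0.4452/(2π·0.222) = 0.3192 m·K/W
  R'_HDPE = ln(0.0124/0.0113)/(2πk) = 0.09289/(2π·0.408) = 0.03624 m·K/W
  R'_conv,out = 1/(2πr h) = 1/(2π·0.0124·22.8) = 0.5629 m·K/W
ΣR = 0.001187 + 0.3192 + 0.03624 + 0.5629 = 0.9195 m·K/W
Q' = ΔT/ΣR = (82.2 °C − 22.2 °C)/0.9195 = 65.3 W/m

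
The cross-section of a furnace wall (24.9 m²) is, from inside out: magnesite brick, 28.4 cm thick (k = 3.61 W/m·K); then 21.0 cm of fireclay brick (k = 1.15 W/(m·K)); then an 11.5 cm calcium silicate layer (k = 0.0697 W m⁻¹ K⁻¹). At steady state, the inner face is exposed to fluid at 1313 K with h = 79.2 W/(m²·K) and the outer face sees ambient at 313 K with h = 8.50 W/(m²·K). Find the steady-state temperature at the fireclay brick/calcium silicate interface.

Resistance network (inner→outer):
  R_conv,in = 1/(hA) = 1/(79.2·24.9) = 5.071×10^-4 K/W
  R_magnesite brick = L/(kA) = 0.284/(3.61·24.9) = 0.003159 K/W
  R_fireclay brick = L/(kA) = 0.210/(1.15·24.9) = 0.007334 K/W
  R_calcium silicate = L/(kA) = 0.115/(0.0697·24.9) = 0.06626 K/W
  R_conv,out = 1/(hA) = 1/(8.50·24.9) = 0.004725 K/W
ΣR = 5.071×10^-4 + 0.003159 + 0.007334 + 0.06626 + 0.004725 = 0.08199 K/W
Q = ΔT/ΣR = (1313 K − 313 K)/0.08199 = 12200 W
From the inner boundary to the fireclay brick/calcium silicate interface, ΣR_partial = 0.01100 K/W.
T_interface = T_in − Q·ΣR_partial = 1313 K − (12200)(0.01100) = 1179 K

T = 1179 K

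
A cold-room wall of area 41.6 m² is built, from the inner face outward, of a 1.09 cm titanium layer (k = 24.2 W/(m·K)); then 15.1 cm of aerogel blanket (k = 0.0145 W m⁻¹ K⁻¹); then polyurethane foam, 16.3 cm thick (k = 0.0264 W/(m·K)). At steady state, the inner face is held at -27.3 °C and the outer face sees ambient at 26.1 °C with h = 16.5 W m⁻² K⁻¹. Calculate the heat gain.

Q = 133 W

Resistance network (inner→outer):
  R_titanium = L/(kA) = 0.0109/(24.2·41.6) = 1.083×10^-5 K/W
  R_aerogel blanket = L/(kA) = 0.151/(0.0145·41.6) = 0.2503 K/W
  R_polyurethane foam = L/(kA) = 0.163/(0.0264·41.6) = 0.1484 K/W
  R_conv,out = 1/(hA) = 1/(16.5·41.6) = 0.001457 K/W
ΣR = 1.083×10^-5 + 0.2503 + 0.1484 + 0.001457 = 0.4002 K/W
Q = ΔT/ΣR = (-27.3 °C − 26.1 °C)/0.4002 = -133 W
(Negative Q ⇒ heat flows inward; heat gain = 133 W.)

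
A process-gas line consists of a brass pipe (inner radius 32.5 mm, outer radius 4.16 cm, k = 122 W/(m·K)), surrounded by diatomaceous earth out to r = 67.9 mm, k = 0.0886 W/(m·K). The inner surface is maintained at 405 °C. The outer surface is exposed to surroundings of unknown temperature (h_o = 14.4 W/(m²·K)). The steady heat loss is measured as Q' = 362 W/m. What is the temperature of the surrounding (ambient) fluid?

Sum the resistances:
  R'_brass = ln(0.0416/0.0325)/(2πk) = 0.2469/(2π·122) = 3.220×10^-4 m·K/W
  R'_diatomaceous earth = ln(0.0679/0.0416)/(2πk) = 0.4899/(2π·0.0886) = 0.8801 m·K/W
  R'_conv,out = 1/(2πr h) = 1/(2π·0.0679·14.4) = 0.1628 m·K/W
ΣR = 1.043 m·K/W
ΔT = Q'·ΣR = 362 × 1.043 = 377.6 K
Heat flows outward, so T_out = T_in − ΔT = 405 − 377.6 = 27.4 °C

T_out = 27.4 °C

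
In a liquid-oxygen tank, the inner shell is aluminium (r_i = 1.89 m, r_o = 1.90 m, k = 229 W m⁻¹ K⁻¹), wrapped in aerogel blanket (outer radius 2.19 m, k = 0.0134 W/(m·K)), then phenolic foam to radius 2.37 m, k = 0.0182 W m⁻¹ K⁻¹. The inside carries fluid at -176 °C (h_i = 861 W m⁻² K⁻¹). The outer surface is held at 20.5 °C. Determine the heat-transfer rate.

Q = 347 W

Series thermal resistances, inner to outer:
  R_conv,in = 1/(4πr²h) = 1/(4π·1.89²·861) = 2.587×10^-5 K/W
  R_aluminium = (1/1.89 − 1/1.90)/(4πk) = 0.002785/(4π·229) = 9.677×10^-7 K/W
  R_aerogel blanket = (1/1.90 − 1/2.19)/(4πk) = 0.06969/(4π·0.0134) = 0.4139 K/W
  R_phenolic foam = (1/2.19 − 1/2.37)/(4πk) = 0.03468/(4π·0.0182) = 0.1516 K/W
ΣR = 2.587×10^-5 + 9.677×10^-7 + 0.4139 + 0.1516 = 0.5655 K/W
Q = ΔT/ΣR = (-176 °C − 20.5 °C)/0.5655 = -347 W
(Negative Q ⇒ heat flows inward; heat gain = 347 W.)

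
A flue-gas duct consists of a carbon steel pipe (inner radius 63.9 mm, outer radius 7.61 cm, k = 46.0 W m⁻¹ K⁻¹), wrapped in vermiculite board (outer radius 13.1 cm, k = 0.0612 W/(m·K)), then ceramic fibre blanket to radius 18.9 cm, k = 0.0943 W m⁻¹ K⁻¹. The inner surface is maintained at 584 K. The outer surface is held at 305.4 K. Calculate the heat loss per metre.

Q' = 137 W/m

Series thermal resistances, inner to outer:
  R'_carbon steel = ln(0.0761/0.0639)/(2πk) = 0.1747/(2π·46.0) = 6.045×10^-4 m·K/W
  R'_vermiculite board = ln(0.131/0.0761)/(2πk) = 0.5431/(2π·0.0612) = 1.412 m·K/W
  R'_ceramic fibre blanket = ln(0.189/0.131)/(2πk) = 0.3665/(2π·0.0943) = 0.6186 m·K/W
ΣR = 6.045×10^-4 + 1.412 + 0.6186 = 2.031 m·K/W
Q' = ΔT/ΣR = (584 K − 305.4 K)/2.031 = 137 W/m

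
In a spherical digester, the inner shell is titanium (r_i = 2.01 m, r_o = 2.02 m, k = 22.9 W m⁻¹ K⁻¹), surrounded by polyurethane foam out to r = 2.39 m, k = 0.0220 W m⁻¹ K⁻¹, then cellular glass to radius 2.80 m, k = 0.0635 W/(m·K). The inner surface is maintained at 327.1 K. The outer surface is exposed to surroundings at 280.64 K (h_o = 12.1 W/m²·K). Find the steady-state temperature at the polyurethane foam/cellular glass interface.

Series thermal resistances, inner to outer:
  R_titanium = (1/2.01 − 1/2.02)/(4πk) = 0.002463/(4π·22.9) = 8.559×10^-6 K/W
  R_polyurethane foam = (1/2.02 − 1/2.39)/(4πk) = 0.07664/(4π·0.0220) = 0.2772 K/W
  R_cellular glass = (1/2.39 − 1/2.80)/(4πk) = 0.06127/(4π·0.0635) = 0.07678 K/W
  R_conv,out = 1/(4πr²h) = 1/(4π·2.80²·12.1) = 8.389×10^-4 K/W
ΣR = 8.559×10^-6 + 0.2772 + 0.07678 + 8.389×10^-4 = 0.3548 K/W
Q = ΔT/ΣR = (327.1 K − 280.64 K)/0.3548 = 130.9 W
From the inner boundary to the polyurethane foam/cellular glass interface, ΣR_partial = 0.2772 K/W.
T_interface = T_in − Q·ΣR_partial = 327.1 K − (130.9)(0.2772) = 290.8 K

T = 290.8 K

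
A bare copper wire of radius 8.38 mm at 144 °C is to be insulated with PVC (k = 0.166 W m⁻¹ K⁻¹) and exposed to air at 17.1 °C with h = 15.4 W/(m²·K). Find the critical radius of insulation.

r_cr = 1.08 cm

For a cylinder, r_cr = k_ins/h = 0.166/15.4 = 0.0108 m = 1.08 cm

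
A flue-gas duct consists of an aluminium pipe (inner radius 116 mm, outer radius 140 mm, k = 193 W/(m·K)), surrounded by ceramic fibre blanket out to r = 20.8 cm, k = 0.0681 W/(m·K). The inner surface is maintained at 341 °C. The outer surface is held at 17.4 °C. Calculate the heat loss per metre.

Q' = 350 W/m

Resistance network (inner→outer):
  R'_aluminium = ln(0.140/0.116)/(2πk) = 0.1881/(2π·193) = 1.551×10^-4 m·K/W
  R'_ceramic fibre blanket = ln(0.208/0.140)/(2πk) = 0.3959/(2π·0.0681) = 0.9252 m·K/W
ΣR = 1.551×10^-4 + 0.9252 = 0.9254 m·K/W
Q' = ΔT/ΣR = (341 °C − 17.4 °C)/0.9254 = 350 W/m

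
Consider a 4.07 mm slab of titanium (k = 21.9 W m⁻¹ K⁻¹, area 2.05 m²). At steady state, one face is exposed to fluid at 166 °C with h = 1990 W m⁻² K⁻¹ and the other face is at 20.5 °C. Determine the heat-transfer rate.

Q = 4.33×10^5 W

Resistance network (inner→outer):
  R_conv,in = 1/(hA) = 1/(1990·2.05) = 2.451×10^-4 K/W
  R_titanium = L/(kA) = 0.00407/(21.9·2.05) = 9.066×10^-5 K/W
ΣR = 2.451×10^-4 + 9.066×10^-5 = 3.358×10^-4 K/W
Q = ΔT/ΣR = (166 °C − 20.5 °C)/3.358×10^-4 = 4.33×10^5 W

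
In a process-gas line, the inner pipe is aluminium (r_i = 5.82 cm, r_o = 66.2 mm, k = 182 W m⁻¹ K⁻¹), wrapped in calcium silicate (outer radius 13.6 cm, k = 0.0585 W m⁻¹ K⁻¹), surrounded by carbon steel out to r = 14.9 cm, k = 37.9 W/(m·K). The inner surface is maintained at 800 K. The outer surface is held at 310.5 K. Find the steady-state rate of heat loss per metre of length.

Q' = 250 W/m

Series thermal resistances, inner to outer:
  R'_aluminium = ln(0.0662/0.0582)/(2πk) = 0.1288/(2π·182) = 1.126×10^-4 m·K/W
  R'_calcium silicate = ln(0.136/0.0662)/(2πk) = 0.7200/(2π·0.0585) = 1.959 m·K/W
  R'_carbon steel = ln(0.149/0.136)/(2πk) = 0.09129/(2π·37.9) = 3.834×10^-4 m·K/W
ΣR = 1.126×10^-4 + 1.959 + 3.834×10^-4 = 1.959 m·K/W
Q' = ΔT/ΣR = (800 K − 310.5 K)/1.959 = 250 W/m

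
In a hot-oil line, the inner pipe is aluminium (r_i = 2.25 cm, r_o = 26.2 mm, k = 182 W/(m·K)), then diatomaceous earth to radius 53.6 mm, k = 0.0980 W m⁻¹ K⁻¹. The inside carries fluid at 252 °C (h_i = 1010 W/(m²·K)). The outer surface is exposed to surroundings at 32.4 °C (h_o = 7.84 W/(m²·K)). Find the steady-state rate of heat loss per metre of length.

Q' = 142 W/m

Resistance network (inner→outer):
  R'_conv,in = 1/(2πr h) = 1/(2π·0.0225·1010) = 0.007004 m·K/W
  R'_aluminium = ln(0.0262/0.0225)/(2πk) = 0.1522/(2π·182) = 1.331×10^-4 m·K/W
  R'_diatomaceous earth = ln(0.0536/0.0262)/(2πk) = 0.7158/(2π·0.0980) = 1.162 m·K/W
  R'_conv,out = 1/(2πr h) = 1/(2π·0.0536·7.84) = 0.3787 m·K/W
ΣR = 0.007004 + 1.331×10^-4 + 1.162 + 0.3787 = 1.548 m·K/W
Q' = ΔT/ΣR = (252 °C − 32.4 °C)/1.548 = 142 W/m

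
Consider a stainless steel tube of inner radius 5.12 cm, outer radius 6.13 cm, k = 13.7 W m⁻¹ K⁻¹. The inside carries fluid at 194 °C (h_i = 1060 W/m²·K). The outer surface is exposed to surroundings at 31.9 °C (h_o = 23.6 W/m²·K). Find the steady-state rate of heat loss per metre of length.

Q' = 1410 W/m

Series thermal resistances, inner to outer:
  R'_conv,in = 1/(2πr h) = 1/(2π·0.0512·1060) = 0.002933 m·K/W
  R'_stainless steel = ln(0.0613/0.0512)/(2πk) = 0.1800/(2π·13.7) = 0.002092 m·K/W
  R'_conv,out = 1/(2πr h) = 1/(2π·0.0613·23.6) = 0.1100 m·K/W
ΣR = 0.002933 + 0.002092 + 0.1100 = 0.1150 m·K/W
Q' = ΔT/ΣR = (194 °C − 31.9 °C)/0.1150 = 1410 W/m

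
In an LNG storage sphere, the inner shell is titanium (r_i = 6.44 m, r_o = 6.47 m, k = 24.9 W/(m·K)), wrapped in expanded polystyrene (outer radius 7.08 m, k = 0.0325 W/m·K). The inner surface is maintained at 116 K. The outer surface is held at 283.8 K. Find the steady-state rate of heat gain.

Treat each layer as a resistance in series:
  R_titanium = (1/6.44 − 1/6.47)/(4πk) = 7.200×10^-4/(4π·24.9) = 2.301×10^-6 K/W
  R_expanded polystyrene = (1/6.47 − 1/7.08)/(4πk) = 0.01332/(4π·0.0325) = 0.03261 K/W
ΣR = 2.301×10^-6 + 0.03261 = 0.03261 K/W
Q = ΔT/ΣR = (116 K − 283.8 K)/0.03261 = -5150 W
(Negative Q ⇒ heat flows inward; heat gain = 5150 W.)

Q = 5.15 kW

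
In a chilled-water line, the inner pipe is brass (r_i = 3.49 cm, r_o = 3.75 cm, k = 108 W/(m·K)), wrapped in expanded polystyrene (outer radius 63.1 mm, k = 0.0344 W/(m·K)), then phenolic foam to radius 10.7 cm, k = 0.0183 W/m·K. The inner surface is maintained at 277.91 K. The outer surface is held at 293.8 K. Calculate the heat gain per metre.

Q' = 2.27 W/m

Treat each layer as a resistance in series:
  R'_brass = ln(0.0375/0.0349)/(2πk) = 0.07185/(2π·108) = 1.059×10^-4 m·K/W
  R'_expanded polystyrene = ln(0.0631/0.0375)/(2πk) = 0.5204/(2π·0.0344) = 2.408 m·K/W
  R'_phenolic foam = ln(0.107/0.0631)/(2πk) = 0.5281/(2π·0.0183) = 4.593 m·K/W
ΣR = 1.059×10^-4 + 2.408 + 4.593 = 7.001 m·K/W
Q' = ΔT/ΣR = (277.91 K − 293.8 K)/7.001 = -2.27 W/m
(Negative Q' ⇒ heat flows inward; heat gain = 2.27 W/m.)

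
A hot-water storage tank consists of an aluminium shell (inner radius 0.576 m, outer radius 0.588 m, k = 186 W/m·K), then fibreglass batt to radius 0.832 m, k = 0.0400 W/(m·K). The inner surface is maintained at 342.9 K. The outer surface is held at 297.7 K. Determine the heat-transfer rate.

Resistance network (inner→outer):
  R_aluminium = (1/0.576 − 1/0.588)/(4πk) = 0.03543/(4π·186) = 1.516×10^-5 K/W
  R_fibreglass batt = (1/0.588 − 1/0.832)/(4πk) = 0.4988/(4π·0.0400) = 0.9922 K/W
ΣR = 1.516×10^-5 + 0.9922 = 0.9922 K/W
Q = ΔT/ΣR = (342.9 K − 297.7 K)/0.9922 = 45.6 W

Q = 45.6 W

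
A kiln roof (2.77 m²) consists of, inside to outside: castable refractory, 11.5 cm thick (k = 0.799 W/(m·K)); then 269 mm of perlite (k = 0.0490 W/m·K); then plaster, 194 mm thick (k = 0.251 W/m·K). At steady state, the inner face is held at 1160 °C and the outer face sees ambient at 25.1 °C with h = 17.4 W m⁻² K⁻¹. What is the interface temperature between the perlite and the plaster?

T = 171 °C

Series thermal resistances, inner to outer:
  R_castable refractory = L/(kA) = 0.115/(0.799·2.77) = 0.05196 K/W
  R_perlite = L/(kA) = 0.269/(0.0490·2.77) = 1.982 K/W
  R_plaster = L/(kA) = 0.194/(0.251·2.77) = 0.2790 K/W
  R_conv,out = 1/(hA) = 1/(17.4·2.77) = 0.02075 K/W
ΣR = 0.05196 + 1.982 + 0.2790 + 0.02075 = 2.334 K/W
Q = ΔT/ΣR = (1160 °C − 25.1 °C)/2.334 = 486.2 W
From the inner boundary to the perlite/plaster interface, ΣR_partial = 2.034 K/W.
T_interface = T_in − Q·ΣR_partial = 1160 °C − (486.2)(2.034) = 171 °C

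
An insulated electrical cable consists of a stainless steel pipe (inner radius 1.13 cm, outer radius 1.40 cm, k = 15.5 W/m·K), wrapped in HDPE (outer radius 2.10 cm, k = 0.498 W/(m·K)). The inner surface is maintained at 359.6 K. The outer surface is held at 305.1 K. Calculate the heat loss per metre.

Q' = 414 W/m

Series thermal resistances, inner to outer:
  R'_stainless steel = ln(0.0140/0.0113)/(2πk) = 0.2143/(2π·15.5) = 0.002200 m·K/W
  R'_HDPE = ln(0.0210/0.0140)/(2πk) = 0.4055/(2π·0.498) = 0.1296 m·K/W
ΣR = 0.002200 + 0.1296 = 0.1318 m·K/W
Q' = ΔT/ΣR = (359.6 K − 305.1 K)/0.1318 = 414 W/m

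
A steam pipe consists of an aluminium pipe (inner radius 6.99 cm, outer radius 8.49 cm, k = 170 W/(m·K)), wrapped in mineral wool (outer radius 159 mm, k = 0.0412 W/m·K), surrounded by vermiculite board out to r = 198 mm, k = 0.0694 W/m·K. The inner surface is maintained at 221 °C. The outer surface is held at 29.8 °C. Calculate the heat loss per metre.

Q' = 65.3 W/m

Series thermal resistances, inner to outer:
  R'_aluminium = ln(0.0849/0.0699)/(2πk) = 0.1944/(2π·170) = 1.820×10^-4 m·K/W
  R'_mineral wool = ln(0.159/0.0849)/(2πk) = 0.6274/(2π·0.0412) = 2.424 m·K/W
  R'_vermiculite board = ln(0.198/0.159)/(2πk) = 0.2194/(2π·0.0694) = 0.5031 m·K/W
ΣR = 1.820×10^-4 + 2.424 + 0.5031 = 2.927 m·K/W
Q' = ΔT/ΣR = (221 °C − 29.8 °C)/2.927 = 65.3 W/m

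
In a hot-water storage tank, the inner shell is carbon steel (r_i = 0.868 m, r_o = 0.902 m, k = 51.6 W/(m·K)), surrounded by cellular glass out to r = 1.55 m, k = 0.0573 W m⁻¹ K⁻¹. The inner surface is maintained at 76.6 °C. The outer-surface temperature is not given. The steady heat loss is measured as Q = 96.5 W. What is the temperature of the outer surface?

Sum the resistances:
  R_carbon steel = (1/0.868 − 1/0.902)/(4πk) = 0.04343/(4π·51.6) = 6.697×10^-5 K/W
  R_cellular glass = (1/0.902 − 1/1.55)/(4πk) = 0.4635/(4π·0.0573) = 0.6437 K/W
ΣR = 0.6438 K/W
ΔT = Q·ΣR = 96.5 × 0.6438 = 62.13 K
Heat flows outward, so T_out = T_in − ΔT = 76.6 − 62.13 = 14.5 °C

T_out = 14.5 °C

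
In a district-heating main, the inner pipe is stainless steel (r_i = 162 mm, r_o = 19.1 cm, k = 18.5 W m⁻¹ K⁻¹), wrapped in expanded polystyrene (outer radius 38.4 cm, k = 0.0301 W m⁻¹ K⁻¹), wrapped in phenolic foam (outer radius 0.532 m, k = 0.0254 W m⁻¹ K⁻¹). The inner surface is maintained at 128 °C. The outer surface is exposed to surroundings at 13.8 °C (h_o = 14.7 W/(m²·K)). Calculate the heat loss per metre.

Q' = 19.8 W/m

Treat each layer as a resistance in series:
  R'_stainless steel = ln(0.191/0.162)/(2πk) = 0.1647/(2π·18.5) = 0.001417 m·K/W
  R'_expanded polystyrene = ln(0.384/0.191)/(2πk) = 0.6984/(2π·0.0301) = 3.693 m·K/W
  R'_phenolic foam = ln(0.532/0.384)/(2πk) = 0.3260/(2π·0.0254) = 2.043 m·K/W
  R'_conv,out = 1/(2πr h) = 1/(2π·0.532·14.7) = 0.02035 m·K/W
ΣR = 0.001417 + 3.693 + 2.043 + 0.02035 = 5.758 m·K/W
Q' = ΔT/ΣR = (128 °C − 13.8 °C)/5.758 = 19.8 W/m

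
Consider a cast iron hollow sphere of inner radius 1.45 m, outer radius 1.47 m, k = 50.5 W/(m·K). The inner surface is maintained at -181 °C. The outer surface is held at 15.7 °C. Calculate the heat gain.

Q = 13300 kW

Q = 4πk·ΔT/(1/r₁ − 1/r₂) = 4π × 50.5 × 196.7 / (1/1.45 − 1/1.47) = 1.33×10^7 W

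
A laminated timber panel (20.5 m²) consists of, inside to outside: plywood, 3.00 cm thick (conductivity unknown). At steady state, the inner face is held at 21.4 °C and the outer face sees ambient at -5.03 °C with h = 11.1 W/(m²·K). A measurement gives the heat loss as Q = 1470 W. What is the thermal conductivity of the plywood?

k = 0.108 W/m·K

ΣR = ΔT/Q = |21.4 − -5.03|/1470 = 0.01798 K/W
Known resistances:
  R_conv,out = 1/(hA) = 1/(11.1·20.5) = 0.004395 K/W
R_plywood = ΣR − ΣR_known = 0.01798 − 0.004395 = 0.01358 K/W
L/(kA) = 0.01358 ⇒ k = 0.0300/(0.01358·20.5) = 0.108 W/m·K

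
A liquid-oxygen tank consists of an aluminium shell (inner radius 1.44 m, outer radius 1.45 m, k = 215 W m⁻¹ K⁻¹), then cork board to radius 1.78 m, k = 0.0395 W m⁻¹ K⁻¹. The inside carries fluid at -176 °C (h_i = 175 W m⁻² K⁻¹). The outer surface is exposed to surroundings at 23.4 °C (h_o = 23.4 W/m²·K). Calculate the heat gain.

Series thermal resistances, inner to outer:
  R_conv,in = 1/(4πr²h) = 1/(4π·1.44²·175) = 2.193×10^-4 K/W
  R_aluminium = (1/1.44 − 1/1.45)/(4πk) = 0.004789/(4π·215) = 1.773×10^-6 K/W
  R_cork board = (1/1.45 − 1/1.78)/(4πk) = 0.1279/(4π·0.0395) = 0.2576 K/W
  R_conv,out = 1/(4πr²h) = 1/(4π·1.78²·23.4) = 0.001073 K/W
ΣR = 2.193×10^-4 + 1.773×10^-6 + 0.2576 + 0.001073 = 0.2589 K/W
Q = ΔT/ΣR = (-176 °C − 23.4 °C)/0.2589 = -770 W
(Negative Q ⇒ heat flows inward; heat gain = 770 W.)

Q = 770 W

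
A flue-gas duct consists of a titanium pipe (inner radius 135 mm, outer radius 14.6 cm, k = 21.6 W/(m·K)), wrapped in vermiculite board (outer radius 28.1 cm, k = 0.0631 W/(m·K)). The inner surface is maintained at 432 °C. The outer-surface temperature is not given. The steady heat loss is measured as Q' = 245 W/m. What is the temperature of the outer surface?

T_out = 27.3 °C

Series resistances:
  R'_titanium = ln(0.146/0.135)/(2πk) = 0.07833/(2π·21.6) = 5.772×10^-4 m·K/W
  R'_vermiculite board = ln(0.281/0.146)/(2πk) = 0.6547/(2π·0.0631) = 1.651 m·K/W
ΣR = 1.652 m·K/W
ΔT = Q'·ΣR = 245 × 1.652 = 404.7 K
Heat flows outward, so T_out = T_in − ΔT = 432 − 404.7 = 27.3 °C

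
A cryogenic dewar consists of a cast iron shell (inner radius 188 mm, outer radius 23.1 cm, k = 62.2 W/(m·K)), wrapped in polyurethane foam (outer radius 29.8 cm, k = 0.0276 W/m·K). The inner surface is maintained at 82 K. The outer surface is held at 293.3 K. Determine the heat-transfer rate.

Q = 75.3 W

Treat each layer as a resistance in series:
  R_cast iron = (1/0.188 − 1/0.231)/(4πk) = 0.9901/(4π·62.2) = 0.001267 K/W
  R_polyurethane foam = (1/0.231 − 1/0.298)/(4πk) = 0.9733/(4π·0.0276) = 2.806 K/W
ΣR = 0.001267 + 2.806 = 2.807 K/W
Q = ΔT/ΣR = (82 K − 293.3 K)/2.807 = -75.3 W
(Negative Q ⇒ heat flows inward; heat gain = 75.3 W.)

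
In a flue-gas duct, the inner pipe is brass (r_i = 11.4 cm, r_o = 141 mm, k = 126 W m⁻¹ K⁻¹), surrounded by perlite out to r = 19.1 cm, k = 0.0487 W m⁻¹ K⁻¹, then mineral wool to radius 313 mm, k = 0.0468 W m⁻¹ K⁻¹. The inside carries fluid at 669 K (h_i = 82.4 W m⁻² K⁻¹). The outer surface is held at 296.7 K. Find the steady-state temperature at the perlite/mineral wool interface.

Series thermal resistances, inner to outer:
  R'_conv,in = 1/(2πr h) = 1/(2π·0.114·82.4) = 0.01694 m·K/W
  R'_brass = ln(0.141/0.114)/(2πk) = 0.2126/(2π·126) = 2.685×10^-4 m·K/W
  R'_perlite = ln(0.191/0.141)/(2πk) = 0.3035/(2π·0.0487) = 0.9919 m·K/W
  R'_mineral wool = ln(0.313/0.191)/(2πk) = 0.4939/(2π·0.0468) = 1.680 m·K/W
ΣR = 0.01694 + 2.685×10^-4 + 0.9919 + 1.680 = 2.689 m·K/W
Q' = ΔT/ΣR = (669 K − 296.7 K)/2.689 = 138.5 W/m
From the inner boundary to the perlite/mineral wool interface, ΣR_partial = 1.009 m·K/W.
T_interface = T_in − Q'·ΣR_partial = 669 K − (138.5)(1.009) = 529 K

T = 529 K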